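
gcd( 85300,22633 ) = 1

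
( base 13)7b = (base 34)30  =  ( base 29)3F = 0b1100110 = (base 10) 102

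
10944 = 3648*3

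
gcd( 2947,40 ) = 1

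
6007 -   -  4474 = 10481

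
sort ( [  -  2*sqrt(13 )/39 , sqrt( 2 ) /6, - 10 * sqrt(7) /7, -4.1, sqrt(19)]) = [ - 4.1  , - 10*sqrt( 7)/7, - 2*sqrt(13 ) /39,sqrt(2 )/6,  sqrt( 19 ) ] 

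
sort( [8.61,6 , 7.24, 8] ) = [6, 7.24, 8,8.61]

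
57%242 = 57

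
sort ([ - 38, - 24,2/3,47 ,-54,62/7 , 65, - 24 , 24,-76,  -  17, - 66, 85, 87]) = [ - 76, - 66,  -  54, - 38,-24, - 24, - 17,2/3 , 62/7, 24,  47,65 , 85 , 87]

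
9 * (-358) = -3222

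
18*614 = 11052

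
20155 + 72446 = 92601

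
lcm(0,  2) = 0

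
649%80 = 9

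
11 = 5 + 6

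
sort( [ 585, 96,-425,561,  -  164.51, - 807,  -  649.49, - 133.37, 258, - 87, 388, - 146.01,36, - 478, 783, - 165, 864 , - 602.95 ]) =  [ - 807, - 649.49, - 602.95 , - 478, - 425, - 165, - 164.51, - 146.01, - 133.37, - 87,36,96, 258,388, 561,585,783,864 ]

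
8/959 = 8/959 = 0.01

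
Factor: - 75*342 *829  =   - 2^1*3^3 * 5^2*19^1*829^1 = -  21263850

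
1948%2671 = 1948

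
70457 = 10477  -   - 59980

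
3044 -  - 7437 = 10481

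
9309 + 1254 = 10563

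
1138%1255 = 1138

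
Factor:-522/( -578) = 3^2 * 17^( - 2 )*29^1 = 261/289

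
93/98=93/98  =  0.95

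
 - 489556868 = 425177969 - 914734837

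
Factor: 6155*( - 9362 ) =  - 57623110 = - 2^1*5^1*31^1*151^1 * 1231^1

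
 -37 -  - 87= 50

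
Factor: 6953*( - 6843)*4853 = - 3^1*17^1*23^1*211^1*409^1*2281^1=- 230902726287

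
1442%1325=117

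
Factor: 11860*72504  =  859897440 = 2^5*3^2*5^1*19^1*53^1*593^1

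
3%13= 3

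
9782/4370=2 + 521/2185 = 2.24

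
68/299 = 68/299= 0.23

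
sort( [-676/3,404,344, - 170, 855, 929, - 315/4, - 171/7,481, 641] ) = [- 676/3, - 170,-315/4,  -  171/7,344, 404,  481, 641, 855, 929 ]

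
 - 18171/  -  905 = 18171/905 = 20.08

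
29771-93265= -63494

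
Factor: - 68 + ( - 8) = - 2^2 * 19^1=- 76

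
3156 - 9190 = -6034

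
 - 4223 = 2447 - 6670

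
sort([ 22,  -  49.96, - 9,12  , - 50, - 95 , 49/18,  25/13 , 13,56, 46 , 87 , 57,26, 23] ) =[ - 95 , - 50, - 49.96, - 9, 25/13, 49/18, 12, 13,22,23, 26, 46,  56, 57, 87 ]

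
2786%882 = 140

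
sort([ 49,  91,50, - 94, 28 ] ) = [ - 94, 28, 49,50,  91 ] 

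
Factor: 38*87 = 2^1*3^1*19^1*29^1 = 3306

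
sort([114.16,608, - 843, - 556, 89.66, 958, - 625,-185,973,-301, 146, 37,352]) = [ - 843, -625 ,  -  556, - 301, - 185,37, 89.66,114.16  ,  146, 352, 608, 958,973]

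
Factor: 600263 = 109^1*5507^1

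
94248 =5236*18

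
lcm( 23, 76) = 1748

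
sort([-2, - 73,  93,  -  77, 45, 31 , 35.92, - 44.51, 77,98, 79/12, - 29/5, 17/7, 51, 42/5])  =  [ - 77, -73, - 44.51, - 29/5, - 2, 17/7, 79/12, 42/5, 31,35.92, 45, 51, 77,93,98 ] 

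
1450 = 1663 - 213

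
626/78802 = 313/39401 = 0.01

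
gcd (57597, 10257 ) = 789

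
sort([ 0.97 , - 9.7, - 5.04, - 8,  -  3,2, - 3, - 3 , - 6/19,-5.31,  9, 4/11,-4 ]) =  [-9.7,-8,-5.31,-5.04, - 4,-3, - 3,-3,-6/19,4/11, 0.97 , 2 , 9 ]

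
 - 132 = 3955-4087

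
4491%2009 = 473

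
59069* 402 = 23745738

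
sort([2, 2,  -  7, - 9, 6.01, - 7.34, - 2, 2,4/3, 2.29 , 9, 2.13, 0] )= [-9, -7.34,-7, -2, 0,4/3,2, 2,2,2.13, 2.29 , 6.01, 9 ] 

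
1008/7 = 144 = 144.00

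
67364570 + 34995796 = 102360366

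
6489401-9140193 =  - 2650792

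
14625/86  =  14625/86 = 170.06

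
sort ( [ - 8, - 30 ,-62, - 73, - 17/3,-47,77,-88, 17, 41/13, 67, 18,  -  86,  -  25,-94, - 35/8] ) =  [-94, - 88,-86,-73, - 62,-47, - 30, - 25,  -  8,-17/3, -35/8, 41/13,17,18, 67,77 ] 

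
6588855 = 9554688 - 2965833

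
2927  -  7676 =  - 4749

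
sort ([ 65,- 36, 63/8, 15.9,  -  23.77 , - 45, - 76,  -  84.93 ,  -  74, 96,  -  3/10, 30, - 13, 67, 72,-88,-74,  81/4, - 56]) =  [  -  88, - 84.93, -76, - 74,- 74,-56,  -  45,  -  36,-23.77, - 13 , - 3/10, 63/8 , 15.9,81/4,30,  65, 67, 72,  96]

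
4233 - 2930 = 1303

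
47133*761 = 35868213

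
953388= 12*79449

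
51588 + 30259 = 81847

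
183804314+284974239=468778553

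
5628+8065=13693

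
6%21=6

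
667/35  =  19 +2/35 = 19.06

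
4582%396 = 226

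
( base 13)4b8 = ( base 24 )1ab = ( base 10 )827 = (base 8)1473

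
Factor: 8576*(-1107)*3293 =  - 2^7*3^3 * 37^1*41^1 * 67^1 * 89^1 = - 31262530176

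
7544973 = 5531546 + 2013427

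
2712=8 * 339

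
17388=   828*21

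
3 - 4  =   - 1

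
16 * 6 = 96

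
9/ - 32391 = -1 + 3598/3599=- 0.00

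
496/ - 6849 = -496/6849=- 0.07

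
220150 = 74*2975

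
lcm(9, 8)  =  72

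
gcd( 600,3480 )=120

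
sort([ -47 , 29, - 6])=[- 47, -6, 29 ] 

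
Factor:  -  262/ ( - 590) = 5^( - 1)*59^ ( - 1 )*131^1 = 131/295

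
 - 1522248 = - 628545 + - 893703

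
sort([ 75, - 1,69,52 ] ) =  [ -1, 52, 69, 75]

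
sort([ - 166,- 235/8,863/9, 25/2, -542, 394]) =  [ - 542 , - 166, - 235/8,25/2,863/9,  394]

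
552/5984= 69/748 = 0.09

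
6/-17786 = - 1 + 8890/8893 = - 0.00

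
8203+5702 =13905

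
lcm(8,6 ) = 24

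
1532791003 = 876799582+655991421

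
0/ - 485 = 0/1 = - 0.00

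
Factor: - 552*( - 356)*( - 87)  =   - 2^5*3^2*23^1*29^1*89^1 = - 17096544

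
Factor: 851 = 23^1*37^1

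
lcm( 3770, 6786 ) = 33930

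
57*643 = 36651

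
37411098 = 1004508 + 36406590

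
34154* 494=16872076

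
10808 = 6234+4574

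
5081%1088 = 729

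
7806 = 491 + 7315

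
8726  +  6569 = 15295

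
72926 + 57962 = 130888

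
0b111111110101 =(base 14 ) 16bb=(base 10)4085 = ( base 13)1B23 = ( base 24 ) 725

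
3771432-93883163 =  - 90111731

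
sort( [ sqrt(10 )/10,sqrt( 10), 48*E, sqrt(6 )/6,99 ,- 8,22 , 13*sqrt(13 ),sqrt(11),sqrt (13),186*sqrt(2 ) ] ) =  [  -  8, sqrt( 10 )/10, sqrt( 6 )/6 , sqrt(10 ) , sqrt(11 ),sqrt( 13 ), 22,  13 * sqrt( 13),99, 48*E,186*sqrt( 2) ]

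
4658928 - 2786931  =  1871997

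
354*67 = 23718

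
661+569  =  1230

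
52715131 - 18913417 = 33801714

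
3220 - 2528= 692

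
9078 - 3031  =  6047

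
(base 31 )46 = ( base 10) 130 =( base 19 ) 6G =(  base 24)5a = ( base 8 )202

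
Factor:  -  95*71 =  - 6745 = - 5^1*19^1*71^1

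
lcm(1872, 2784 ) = 108576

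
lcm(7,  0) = 0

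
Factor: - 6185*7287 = - 3^1*5^1*7^1*347^1*1237^1= - 45070095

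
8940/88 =101 +13/22 = 101.59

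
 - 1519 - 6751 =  - 8270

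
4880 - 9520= - 4640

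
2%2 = 0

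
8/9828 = 2/2457 = 0.00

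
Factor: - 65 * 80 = -2^4*5^2*13^1 =- 5200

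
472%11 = 10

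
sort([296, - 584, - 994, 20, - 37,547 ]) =[-994,- 584, - 37,20,  296, 547 ]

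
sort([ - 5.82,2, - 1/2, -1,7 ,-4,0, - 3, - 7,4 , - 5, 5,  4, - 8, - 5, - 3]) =[ - 8, - 7, - 5.82, - 5,-5, - 4, - 3,-3 , - 1, - 1/2,  0,  2,  4, 4,  5,7]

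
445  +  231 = 676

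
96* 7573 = 727008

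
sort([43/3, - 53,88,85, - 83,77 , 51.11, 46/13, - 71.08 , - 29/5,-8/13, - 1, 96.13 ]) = [  -  83, - 71.08,-53, - 29/5,-1, - 8/13 , 46/13 , 43/3,51.11, 77,  85, 88,96.13]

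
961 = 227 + 734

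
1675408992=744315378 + 931093614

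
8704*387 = 3368448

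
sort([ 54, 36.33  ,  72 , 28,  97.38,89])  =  [ 28,36.33,54, 72,89,97.38 ]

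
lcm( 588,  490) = 2940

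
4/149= 4/149 = 0.03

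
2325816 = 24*96909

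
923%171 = 68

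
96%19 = 1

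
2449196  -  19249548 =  - 16800352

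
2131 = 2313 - 182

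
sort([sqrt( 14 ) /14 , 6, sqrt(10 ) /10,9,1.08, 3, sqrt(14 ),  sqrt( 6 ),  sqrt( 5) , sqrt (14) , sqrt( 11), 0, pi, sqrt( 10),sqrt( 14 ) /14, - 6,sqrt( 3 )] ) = [ - 6, 0 , sqrt( 14 ) /14, sqrt(14 ) /14,  sqrt(10 )/10,1.08,  sqrt(3), sqrt( 5 ),sqrt (6 ) , 3,pi,sqrt( 10 ),sqrt ( 11 ), sqrt(14 ), sqrt(14 ), 6, 9]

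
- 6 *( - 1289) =7734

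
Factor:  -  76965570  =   - 2^1*3^2 * 5^1*11^1*77743^1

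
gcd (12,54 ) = 6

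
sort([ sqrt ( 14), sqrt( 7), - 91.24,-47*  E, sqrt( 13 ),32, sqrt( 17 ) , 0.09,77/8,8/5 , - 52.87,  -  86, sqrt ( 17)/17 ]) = [ - 47*E, - 91.24, - 86, - 52.87,0.09,  sqrt( 17)/17,8/5,sqrt( 7 ),sqrt( 13 ),sqrt( 14 ),sqrt( 17 ), 77/8, 32] 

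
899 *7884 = 7087716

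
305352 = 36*8482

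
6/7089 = 2/2363 = 0.00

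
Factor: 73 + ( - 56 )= 17= 17^1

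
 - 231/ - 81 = 77/27= 2.85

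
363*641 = 232683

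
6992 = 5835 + 1157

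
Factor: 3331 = 3331^1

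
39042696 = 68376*571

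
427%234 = 193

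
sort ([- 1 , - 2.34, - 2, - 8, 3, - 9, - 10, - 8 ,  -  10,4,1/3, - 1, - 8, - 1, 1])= [ - 10, - 10,-9,  -  8, - 8,  -  8, - 2.34, - 2,-1,-1, - 1, 1/3, 1,  3, 4 ]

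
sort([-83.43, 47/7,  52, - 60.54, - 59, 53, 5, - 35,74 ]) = [ - 83.43, - 60.54, - 59, - 35,5,47/7,52,53,74]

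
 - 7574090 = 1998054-9572144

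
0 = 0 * 9922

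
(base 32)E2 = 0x1c2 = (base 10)450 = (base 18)170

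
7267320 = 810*8972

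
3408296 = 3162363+245933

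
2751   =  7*393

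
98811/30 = 3293  +  7/10=3293.70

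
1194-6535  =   - 5341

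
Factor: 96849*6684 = 2^2 * 3^4 * 17^1*211^1*557^1 = 647338716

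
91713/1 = 91713  =  91713.00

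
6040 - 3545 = 2495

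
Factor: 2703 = 3^1 * 17^1*53^1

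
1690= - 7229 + 8919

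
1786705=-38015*( - 47 ) 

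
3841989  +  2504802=6346791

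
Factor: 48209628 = 2^2*3^1*1259^1*3191^1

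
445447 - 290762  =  154685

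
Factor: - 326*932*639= - 2^3*3^2*71^1*163^1*233^1 = - 194148648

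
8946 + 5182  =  14128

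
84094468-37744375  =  46350093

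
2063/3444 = 2063/3444 = 0.60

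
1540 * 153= 235620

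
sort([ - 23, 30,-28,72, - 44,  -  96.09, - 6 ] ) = [ - 96.09, - 44 , - 28, - 23, - 6 , 30, 72 ] 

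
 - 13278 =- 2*6639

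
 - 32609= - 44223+11614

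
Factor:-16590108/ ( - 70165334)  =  2^1*3^1*359^1*3851^1*35082667^( - 1 )  =  8295054/35082667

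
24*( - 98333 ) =-2359992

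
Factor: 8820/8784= 2^( -2 ) *5^1  *  7^2*61^( - 1 ) = 245/244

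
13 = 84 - 71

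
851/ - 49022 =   -  1+ 48171/49022 = - 0.02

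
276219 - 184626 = 91593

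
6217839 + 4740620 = 10958459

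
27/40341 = 9/13447 = 0.00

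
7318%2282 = 472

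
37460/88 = 9365/22 = 425.68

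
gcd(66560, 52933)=1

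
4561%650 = 11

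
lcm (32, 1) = 32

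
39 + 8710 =8749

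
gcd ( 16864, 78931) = 17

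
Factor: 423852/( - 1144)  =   - 2^( - 1)*3^1* 13^1*19^1 = -  741/2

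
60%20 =0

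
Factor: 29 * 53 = 29^1 *53^1  =  1537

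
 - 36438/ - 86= 423+30/43= 423.70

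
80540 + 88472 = 169012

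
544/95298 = 272/47649 =0.01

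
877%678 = 199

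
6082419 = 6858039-775620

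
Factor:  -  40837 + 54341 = 13504  =  2^6*211^1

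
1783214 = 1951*914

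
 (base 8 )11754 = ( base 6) 35340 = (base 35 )45p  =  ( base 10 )5100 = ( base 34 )4E0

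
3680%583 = 182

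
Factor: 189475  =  5^2* 11^1*13^1*53^1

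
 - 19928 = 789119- 809047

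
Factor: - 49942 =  - 2^1*24971^1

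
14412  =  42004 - 27592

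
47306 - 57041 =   -  9735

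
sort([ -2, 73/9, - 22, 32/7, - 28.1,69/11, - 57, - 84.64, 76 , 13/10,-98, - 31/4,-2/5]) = [ - 98 , - 84.64, - 57, - 28.1 ,  -  22 ,  -  31/4, - 2,-2/5,  13/10, 32/7,69/11 , 73/9,76] 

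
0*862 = 0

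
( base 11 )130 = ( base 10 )154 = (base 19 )82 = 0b10011010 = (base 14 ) B0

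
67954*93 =6319722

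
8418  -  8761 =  - 343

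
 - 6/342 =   -  1 + 56/57 = - 0.02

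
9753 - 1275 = 8478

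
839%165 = 14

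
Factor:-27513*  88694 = - 2440238022 = - 2^1*3^3 * 61^1*727^1 *1019^1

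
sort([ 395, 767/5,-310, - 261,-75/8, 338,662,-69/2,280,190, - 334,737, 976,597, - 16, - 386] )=[  -  386,-334, - 310, - 261, - 69/2,-16, -75/8, 767/5, 190,  280, 338, 395  ,  597,  662,737,  976]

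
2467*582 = 1435794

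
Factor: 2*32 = 2^6 = 64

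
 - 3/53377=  - 3/53377 = -  0.00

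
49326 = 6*8221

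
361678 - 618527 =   -  256849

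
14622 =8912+5710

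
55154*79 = 4357166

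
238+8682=8920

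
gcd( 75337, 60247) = 1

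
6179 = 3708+2471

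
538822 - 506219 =32603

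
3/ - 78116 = - 3/78116 = - 0.00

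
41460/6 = 6910 = 6910.00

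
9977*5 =49885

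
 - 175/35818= - 175/35818 = - 0.00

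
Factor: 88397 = 88397^1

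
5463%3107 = 2356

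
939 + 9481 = 10420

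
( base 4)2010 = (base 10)132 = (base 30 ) 4C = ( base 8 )204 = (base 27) 4o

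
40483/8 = 5060 + 3/8 = 5060.38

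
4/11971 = 4/11971 = 0.00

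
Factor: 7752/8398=2^2*3^1*13^( - 1)  =  12/13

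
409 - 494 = -85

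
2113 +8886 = 10999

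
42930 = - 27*(-1590 ) 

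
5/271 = 5/271=0.02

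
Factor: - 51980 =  - 2^2*5^1*23^1*113^1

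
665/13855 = 133/2771 = 0.05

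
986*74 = 72964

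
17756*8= 142048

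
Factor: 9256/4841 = 2^3*13^1*47^( - 1 )*89^1*103^( - 1 ) 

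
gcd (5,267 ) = 1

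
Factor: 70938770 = 2^1*5^1 *7^2*  144773^1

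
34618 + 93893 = 128511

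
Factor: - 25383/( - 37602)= 8461/12534 = 2^(  -  1) *3^( - 1) * 2089^( - 1)*8461^1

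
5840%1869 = 233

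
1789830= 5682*315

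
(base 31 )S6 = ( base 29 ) 114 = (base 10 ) 874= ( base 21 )1kd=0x36a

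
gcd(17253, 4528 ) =1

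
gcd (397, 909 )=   1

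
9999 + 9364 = 19363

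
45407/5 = 9081 + 2/5 = 9081.40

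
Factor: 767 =13^1*59^1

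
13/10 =13/10 = 1.30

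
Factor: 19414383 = 3^1*6471461^1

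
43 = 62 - 19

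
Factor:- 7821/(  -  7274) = 2^( - 1)*3^2*11^1  *79^1*3637^( - 1)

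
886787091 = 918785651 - 31998560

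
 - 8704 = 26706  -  35410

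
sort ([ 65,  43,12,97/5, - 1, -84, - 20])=[ - 84,  -  20, - 1 , 12, 97/5,43,65]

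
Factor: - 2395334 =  - 2^1*17^1 * 70451^1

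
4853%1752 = 1349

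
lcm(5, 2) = 10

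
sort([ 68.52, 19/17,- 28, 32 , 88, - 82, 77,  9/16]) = [ - 82, - 28,  9/16, 19/17, 32, 68.52,77,88] 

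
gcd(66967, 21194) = 1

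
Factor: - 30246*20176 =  - 610243296 = - 2^5*3^1*13^1 *71^2*97^1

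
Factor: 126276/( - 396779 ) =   -  2^2*3^1*17^1 *641^( - 1) = -  204/641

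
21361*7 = 149527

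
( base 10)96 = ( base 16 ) 60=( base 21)4C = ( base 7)165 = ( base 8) 140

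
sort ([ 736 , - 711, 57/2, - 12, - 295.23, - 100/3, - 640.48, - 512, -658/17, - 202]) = [ - 711,  -  640.48,-512, - 295.23, - 202, - 658/17, - 100/3,-12,57/2,736 ] 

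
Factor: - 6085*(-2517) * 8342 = 127765613190 = 2^1*3^1*  5^1*43^1*97^1*839^1*1217^1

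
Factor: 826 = 2^1 * 7^1*59^1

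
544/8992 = 17/281 = 0.06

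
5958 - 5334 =624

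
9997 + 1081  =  11078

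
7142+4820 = 11962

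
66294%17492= 13818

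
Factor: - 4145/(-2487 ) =3^( - 1)*5^1=5/3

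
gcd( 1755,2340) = 585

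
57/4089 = 19/1363 =0.01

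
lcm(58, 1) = 58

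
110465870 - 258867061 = -148401191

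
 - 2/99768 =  - 1 + 49883/49884 = - 0.00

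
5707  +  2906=8613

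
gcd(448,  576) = 64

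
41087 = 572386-531299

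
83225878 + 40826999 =124052877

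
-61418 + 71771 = 10353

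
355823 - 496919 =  - 141096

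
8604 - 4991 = 3613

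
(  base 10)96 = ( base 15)66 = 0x60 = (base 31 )33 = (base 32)30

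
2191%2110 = 81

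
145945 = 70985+74960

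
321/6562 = 321/6562 = 0.05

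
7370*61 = 449570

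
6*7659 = 45954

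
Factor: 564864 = 2^7 * 3^1*1471^1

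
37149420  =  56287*660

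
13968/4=3492 = 3492.00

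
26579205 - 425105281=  - 398526076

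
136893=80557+56336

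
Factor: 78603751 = 6229^1*12619^1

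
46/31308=23/15654 = 0.00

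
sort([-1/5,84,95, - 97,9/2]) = [ - 97 , - 1/5,9/2, 84,95 ] 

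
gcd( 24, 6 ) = 6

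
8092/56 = 144  +  1/2   =  144.50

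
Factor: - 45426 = - 2^1*3^1*67^1*113^1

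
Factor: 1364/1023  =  4/3 = 2^2 *3^( - 1 )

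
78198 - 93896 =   -  15698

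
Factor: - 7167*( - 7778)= 2^1*3^1* 2389^1*3889^1 = 55744926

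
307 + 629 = 936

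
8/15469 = 8/15469 = 0.00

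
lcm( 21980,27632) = 967120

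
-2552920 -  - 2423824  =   - 129096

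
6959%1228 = 819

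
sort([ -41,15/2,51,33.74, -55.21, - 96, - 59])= [ - 96,-59, - 55.21, - 41, 15/2,33.74,51] 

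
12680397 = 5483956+7196441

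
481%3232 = 481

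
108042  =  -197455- -305497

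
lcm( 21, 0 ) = 0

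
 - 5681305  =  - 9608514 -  - 3927209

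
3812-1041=2771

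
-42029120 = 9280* ( - 4529)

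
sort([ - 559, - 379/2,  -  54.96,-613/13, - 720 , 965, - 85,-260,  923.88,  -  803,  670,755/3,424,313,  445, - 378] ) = [-803, - 720,-559,-378, - 260,  -  379/2, - 85,-54.96, - 613/13 , 755/3, 313,424,445,670, 923.88, 965 ]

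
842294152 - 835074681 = 7219471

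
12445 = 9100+3345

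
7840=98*80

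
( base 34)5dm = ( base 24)AK4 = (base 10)6244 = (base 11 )4767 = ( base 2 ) 1100001100100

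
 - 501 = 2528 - 3029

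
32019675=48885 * 655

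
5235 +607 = 5842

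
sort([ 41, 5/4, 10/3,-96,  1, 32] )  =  [-96,1, 5/4, 10/3, 32, 41 ] 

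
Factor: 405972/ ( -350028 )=-3^1*179^1*463^(  -  1 ) = - 537/463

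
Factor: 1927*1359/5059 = 2618793/5059 = 3^2*41^1*47^1*151^1 *5059^( - 1)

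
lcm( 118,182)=10738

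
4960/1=4960=4960.00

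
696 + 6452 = 7148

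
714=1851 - 1137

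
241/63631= 241/63631= 0.00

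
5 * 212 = 1060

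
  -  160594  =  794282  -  954876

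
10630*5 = 53150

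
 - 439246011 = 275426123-714672134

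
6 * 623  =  3738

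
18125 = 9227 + 8898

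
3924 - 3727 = 197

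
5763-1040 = 4723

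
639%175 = 114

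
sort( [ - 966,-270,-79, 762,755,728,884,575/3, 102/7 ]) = [ - 966, - 270,-79, 102/7,575/3 , 728,755,762,884]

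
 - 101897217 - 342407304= -444304521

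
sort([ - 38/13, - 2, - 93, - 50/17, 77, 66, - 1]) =[ - 93, - 50/17,-38/13,- 2, - 1 , 66,77 ] 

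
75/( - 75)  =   - 1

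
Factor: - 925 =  - 5^2 * 37^1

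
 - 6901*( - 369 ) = 2546469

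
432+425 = 857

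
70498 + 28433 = 98931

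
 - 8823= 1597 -10420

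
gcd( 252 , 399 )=21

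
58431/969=60  +  97/323=60.30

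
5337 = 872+4465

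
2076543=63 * 32961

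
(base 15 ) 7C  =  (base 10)117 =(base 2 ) 1110101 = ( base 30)3R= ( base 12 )99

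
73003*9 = 657027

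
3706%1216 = 58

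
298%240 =58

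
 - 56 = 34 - 90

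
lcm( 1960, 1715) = 13720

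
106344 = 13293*8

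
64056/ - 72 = -2669/3=-  889.67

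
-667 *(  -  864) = 576288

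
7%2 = 1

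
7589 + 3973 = 11562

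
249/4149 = 83/1383 = 0.06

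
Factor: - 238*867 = -2^1*3^1*7^1  *  17^3 = -206346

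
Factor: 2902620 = 2^2 * 3^1*5^1*7^1*6911^1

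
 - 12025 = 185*( - 65 ) 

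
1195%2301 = 1195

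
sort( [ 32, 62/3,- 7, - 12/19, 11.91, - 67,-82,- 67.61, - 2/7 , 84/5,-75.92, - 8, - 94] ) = [ - 94 , - 82 , - 75.92, - 67.61,-67, - 8, - 7,  -  12/19, - 2/7,11.91,84/5, 62/3,32 ] 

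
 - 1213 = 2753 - 3966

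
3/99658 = 3/99658 = 0.00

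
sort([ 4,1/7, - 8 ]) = [ - 8, 1/7, 4] 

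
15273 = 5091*3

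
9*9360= 84240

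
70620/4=17655= 17655.00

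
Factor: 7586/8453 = 2^1 * 79^( - 1)  *  107^ ( - 1) * 3793^1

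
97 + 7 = 104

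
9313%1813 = 248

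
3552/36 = 98+2/3   =  98.67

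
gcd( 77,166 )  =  1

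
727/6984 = 727/6984 = 0.10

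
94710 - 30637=64073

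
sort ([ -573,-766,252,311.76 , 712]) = [- 766,-573, 252, 311.76 , 712]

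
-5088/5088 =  - 1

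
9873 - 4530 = 5343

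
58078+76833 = 134911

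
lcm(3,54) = 54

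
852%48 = 36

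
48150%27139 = 21011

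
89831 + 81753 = 171584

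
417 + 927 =1344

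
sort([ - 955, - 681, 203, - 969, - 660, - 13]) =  [ - 969, - 955 , - 681, - 660 , - 13, 203]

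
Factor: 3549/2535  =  5^( - 1 )*7^1 = 7/5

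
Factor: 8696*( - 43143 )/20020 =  - 2^1 * 3^1*5^( - 1 )*7^( - 1)*11^(-1)*13^(  -  1)*73^1*197^1*1087^1 = - 93792882/5005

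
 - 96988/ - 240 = 24247/60 = 404.12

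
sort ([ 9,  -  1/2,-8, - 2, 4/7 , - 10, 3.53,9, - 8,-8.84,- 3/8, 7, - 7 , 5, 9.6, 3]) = [ - 10,-8.84, - 8, - 8, - 7, - 2, - 1/2, - 3/8, 4/7, 3, 3.53,5, 7 , 9, 9, 9.6 ]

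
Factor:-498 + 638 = 140= 2^2*5^1*7^1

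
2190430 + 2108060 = 4298490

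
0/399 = 0 = 0.00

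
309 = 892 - 583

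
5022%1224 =126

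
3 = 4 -1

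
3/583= 3/583 = 0.01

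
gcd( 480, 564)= 12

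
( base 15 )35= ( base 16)32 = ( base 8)62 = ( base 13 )3B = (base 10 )50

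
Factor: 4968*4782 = 2^4 * 3^4*23^1*797^1 = 23756976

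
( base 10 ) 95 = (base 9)115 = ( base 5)340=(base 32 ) 2V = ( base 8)137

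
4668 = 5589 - 921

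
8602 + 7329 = 15931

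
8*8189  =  65512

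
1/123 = 1/123 = 0.01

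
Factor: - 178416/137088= - 2^( - 3)*3^1*17^(-1)*59^1 = - 177/136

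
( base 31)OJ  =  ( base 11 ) 634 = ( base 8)1373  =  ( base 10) 763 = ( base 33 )N4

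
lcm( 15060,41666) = 1249980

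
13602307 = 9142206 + 4460101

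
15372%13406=1966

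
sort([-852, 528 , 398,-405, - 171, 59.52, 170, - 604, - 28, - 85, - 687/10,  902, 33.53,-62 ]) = [  -  852, - 604, - 405,-171, - 85, - 687/10, - 62,-28,33.53,59.52, 170 , 398,528,  902 ]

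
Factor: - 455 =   -  5^1*7^1*13^1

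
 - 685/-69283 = 685/69283  =  0.01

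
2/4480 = 1/2240 = 0.00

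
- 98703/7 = -14101 + 4/7 = - 14100.43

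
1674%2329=1674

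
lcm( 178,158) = 14062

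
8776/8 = 1097 = 1097.00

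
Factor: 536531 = 536531^1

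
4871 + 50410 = 55281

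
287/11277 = 41/1611=0.03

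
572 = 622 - 50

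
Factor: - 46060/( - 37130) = 98/79 = 2^1*7^2*79^(  -  1) 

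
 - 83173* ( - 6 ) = 499038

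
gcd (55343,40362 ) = 1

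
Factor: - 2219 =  - 7^1*317^1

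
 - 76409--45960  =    -  30449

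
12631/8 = 12631/8=1578.88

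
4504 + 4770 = 9274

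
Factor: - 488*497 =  - 242536= - 2^3* 7^1 * 61^1 * 71^1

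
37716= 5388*7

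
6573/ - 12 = -548  +  1/4 = - 547.75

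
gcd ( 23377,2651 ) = 241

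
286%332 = 286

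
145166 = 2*72583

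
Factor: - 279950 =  - 2^1*5^2* 11^1*  509^1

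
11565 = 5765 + 5800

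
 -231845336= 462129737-693975073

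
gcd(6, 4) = 2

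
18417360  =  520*35418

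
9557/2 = 4778 + 1/2= 4778.50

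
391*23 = 8993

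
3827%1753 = 321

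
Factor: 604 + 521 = 1125 = 3^2*5^3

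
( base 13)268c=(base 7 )22051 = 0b1010110010100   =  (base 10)5524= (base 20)dg4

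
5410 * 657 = 3554370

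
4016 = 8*502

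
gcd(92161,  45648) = 1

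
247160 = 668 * 370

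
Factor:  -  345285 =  - 3^2 * 5^1 * 7673^1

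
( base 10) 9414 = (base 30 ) ADO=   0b10010011000110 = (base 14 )3606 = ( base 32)966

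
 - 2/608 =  - 1+303/304 = -  0.00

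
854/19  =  44 + 18/19 = 44.95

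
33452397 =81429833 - 47977436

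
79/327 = 79/327 = 0.24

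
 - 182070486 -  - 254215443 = 72144957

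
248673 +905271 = 1153944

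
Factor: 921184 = 2^5*11^1 *2617^1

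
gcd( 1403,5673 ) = 61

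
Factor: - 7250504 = -2^3 * 906313^1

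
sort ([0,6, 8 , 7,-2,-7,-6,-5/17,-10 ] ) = [ - 10, -7, - 6, - 2,-5/17, 0,6,7,8 ] 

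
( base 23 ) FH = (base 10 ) 362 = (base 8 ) 552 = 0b101101010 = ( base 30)c2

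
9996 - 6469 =3527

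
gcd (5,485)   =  5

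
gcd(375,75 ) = 75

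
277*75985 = 21047845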